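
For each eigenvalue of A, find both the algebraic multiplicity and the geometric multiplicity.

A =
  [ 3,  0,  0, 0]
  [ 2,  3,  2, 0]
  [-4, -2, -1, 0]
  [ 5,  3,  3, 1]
λ = 1: alg = 3, geom = 2; λ = 3: alg = 1, geom = 1

Step 1 — factor the characteristic polynomial to read off the algebraic multiplicities:
  χ_A(x) = (x - 3)*(x - 1)^3

Step 2 — compute geometric multiplicities via the rank-nullity identity g(λ) = n − rank(A − λI):
  rank(A − (1)·I) = 2, so dim ker(A − (1)·I) = n − 2 = 2
  rank(A − (3)·I) = 3, so dim ker(A − (3)·I) = n − 3 = 1

Summary:
  λ = 1: algebraic multiplicity = 3, geometric multiplicity = 2
  λ = 3: algebraic multiplicity = 1, geometric multiplicity = 1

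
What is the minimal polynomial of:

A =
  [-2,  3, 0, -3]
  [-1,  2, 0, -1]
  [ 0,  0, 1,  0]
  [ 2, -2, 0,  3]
x^2 - 2*x + 1

The characteristic polynomial is χ_A(x) = (x - 1)^4, so the eigenvalues are known. The minimal polynomial is
  m_A(x) = Π_λ (x − λ)^{k_λ}
where k_λ is the size of the *largest* Jordan block for λ (equivalently, the smallest k with (A − λI)^k v = 0 for every generalised eigenvector v of λ).

  λ = 1: largest Jordan block has size 2, contributing (x − 1)^2

So m_A(x) = (x - 1)^2 = x^2 - 2*x + 1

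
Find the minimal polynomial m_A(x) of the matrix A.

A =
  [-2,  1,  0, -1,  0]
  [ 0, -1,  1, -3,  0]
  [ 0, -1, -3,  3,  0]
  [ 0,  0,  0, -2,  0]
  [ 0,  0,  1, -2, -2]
x^3 + 6*x^2 + 12*x + 8

The characteristic polynomial is χ_A(x) = (x + 2)^5, so the eigenvalues are known. The minimal polynomial is
  m_A(x) = Π_λ (x − λ)^{k_λ}
where k_λ is the size of the *largest* Jordan block for λ (equivalently, the smallest k with (A − λI)^k v = 0 for every generalised eigenvector v of λ).

  λ = -2: largest Jordan block has size 3, contributing (x + 2)^3

So m_A(x) = (x + 2)^3 = x^3 + 6*x^2 + 12*x + 8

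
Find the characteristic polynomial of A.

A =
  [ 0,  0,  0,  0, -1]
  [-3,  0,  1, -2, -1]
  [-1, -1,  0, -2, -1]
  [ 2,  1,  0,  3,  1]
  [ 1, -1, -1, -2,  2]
x^5 - 5*x^4 + 10*x^3 - 10*x^2 + 5*x - 1

Expanding det(x·I − A) (e.g. by cofactor expansion or by noting that A is similar to its Jordan form J, which has the same characteristic polynomial as A) gives
  χ_A(x) = x^5 - 5*x^4 + 10*x^3 - 10*x^2 + 5*x - 1
which factors as (x - 1)^5. The eigenvalues (with algebraic multiplicities) are λ = 1 with multiplicity 5.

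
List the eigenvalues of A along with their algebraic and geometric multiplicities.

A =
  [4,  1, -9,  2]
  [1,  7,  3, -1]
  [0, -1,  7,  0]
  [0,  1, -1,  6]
λ = 6: alg = 4, geom = 2

Step 1 — factor the characteristic polynomial to read off the algebraic multiplicities:
  χ_A(x) = (x - 6)^4

Step 2 — compute geometric multiplicities via the rank-nullity identity g(λ) = n − rank(A − λI):
  rank(A − (6)·I) = 2, so dim ker(A − (6)·I) = n − 2 = 2

Summary:
  λ = 6: algebraic multiplicity = 4, geometric multiplicity = 2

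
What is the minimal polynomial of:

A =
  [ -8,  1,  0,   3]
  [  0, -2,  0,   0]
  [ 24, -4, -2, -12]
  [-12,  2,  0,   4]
x^2 + 4*x + 4

The characteristic polynomial is χ_A(x) = (x + 2)^4, so the eigenvalues are known. The minimal polynomial is
  m_A(x) = Π_λ (x − λ)^{k_λ}
where k_λ is the size of the *largest* Jordan block for λ (equivalently, the smallest k with (A − λI)^k v = 0 for every generalised eigenvector v of λ).

  λ = -2: largest Jordan block has size 2, contributing (x + 2)^2

So m_A(x) = (x + 2)^2 = x^2 + 4*x + 4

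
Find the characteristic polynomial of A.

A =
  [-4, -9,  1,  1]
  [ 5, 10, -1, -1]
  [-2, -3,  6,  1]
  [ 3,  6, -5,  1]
x^4 - 13*x^3 + 60*x^2 - 112*x + 64

Expanding det(x·I − A) (e.g. by cofactor expansion or by noting that A is similar to its Jordan form J, which has the same characteristic polynomial as A) gives
  χ_A(x) = x^4 - 13*x^3 + 60*x^2 - 112*x + 64
which factors as (x - 4)^3*(x - 1). The eigenvalues (with algebraic multiplicities) are λ = 1 with multiplicity 1, λ = 4 with multiplicity 3.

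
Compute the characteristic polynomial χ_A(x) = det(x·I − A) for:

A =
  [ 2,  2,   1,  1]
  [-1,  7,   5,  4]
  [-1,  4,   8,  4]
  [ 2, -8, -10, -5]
x^4 - 12*x^3 + 54*x^2 - 108*x + 81

Expanding det(x·I − A) (e.g. by cofactor expansion or by noting that A is similar to its Jordan form J, which has the same characteristic polynomial as A) gives
  χ_A(x) = x^4 - 12*x^3 + 54*x^2 - 108*x + 81
which factors as (x - 3)^4. The eigenvalues (with algebraic multiplicities) are λ = 3 with multiplicity 4.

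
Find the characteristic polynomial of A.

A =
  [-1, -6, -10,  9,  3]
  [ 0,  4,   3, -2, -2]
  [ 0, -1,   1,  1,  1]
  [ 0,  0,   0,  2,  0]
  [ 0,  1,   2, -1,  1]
x^5 - 7*x^4 + 16*x^3 - 8*x^2 - 16*x + 16

Expanding det(x·I − A) (e.g. by cofactor expansion or by noting that A is similar to its Jordan form J, which has the same characteristic polynomial as A) gives
  χ_A(x) = x^5 - 7*x^4 + 16*x^3 - 8*x^2 - 16*x + 16
which factors as (x - 2)^4*(x + 1). The eigenvalues (with algebraic multiplicities) are λ = -1 with multiplicity 1, λ = 2 with multiplicity 4.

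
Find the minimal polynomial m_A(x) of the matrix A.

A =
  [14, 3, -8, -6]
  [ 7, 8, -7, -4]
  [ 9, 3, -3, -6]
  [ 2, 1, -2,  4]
x^3 - 17*x^2 + 96*x - 180

The characteristic polynomial is χ_A(x) = (x - 6)^3*(x - 5), so the eigenvalues are known. The minimal polynomial is
  m_A(x) = Π_λ (x − λ)^{k_λ}
where k_λ is the size of the *largest* Jordan block for λ (equivalently, the smallest k with (A − λI)^k v = 0 for every generalised eigenvector v of λ).

  λ = 5: largest Jordan block has size 1, contributing (x − 5)
  λ = 6: largest Jordan block has size 2, contributing (x − 6)^2

So m_A(x) = (x - 6)^2*(x - 5) = x^3 - 17*x^2 + 96*x - 180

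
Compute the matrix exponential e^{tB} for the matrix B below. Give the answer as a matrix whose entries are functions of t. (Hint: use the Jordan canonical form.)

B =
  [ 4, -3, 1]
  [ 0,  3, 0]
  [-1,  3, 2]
e^{tB} =
  [t*exp(3*t) + exp(3*t), -3*t*exp(3*t), t*exp(3*t)]
  [0, exp(3*t), 0]
  [-t*exp(3*t), 3*t*exp(3*t), -t*exp(3*t) + exp(3*t)]

Strategy: write B = P · J · P⁻¹ where J is a Jordan canonical form, so e^{tB} = P · e^{tJ} · P⁻¹, and e^{tJ} can be computed block-by-block.

B has Jordan form
J =
  [3, 1, 0]
  [0, 3, 0]
  [0, 0, 3]
(up to reordering of blocks).

Per-block formulas:
  For a 1×1 block at λ = 3: exp(t · [3]) = [e^(3t)].
  For a 2×2 Jordan block J_2(3): exp(t · J_2(3)) = e^(3t)·(I + t·N), where N is the 2×2 nilpotent shift.

After assembling e^{tJ} and conjugating by P, we get:

e^{tB} =
  [t*exp(3*t) + exp(3*t), -3*t*exp(3*t), t*exp(3*t)]
  [0, exp(3*t), 0]
  [-t*exp(3*t), 3*t*exp(3*t), -t*exp(3*t) + exp(3*t)]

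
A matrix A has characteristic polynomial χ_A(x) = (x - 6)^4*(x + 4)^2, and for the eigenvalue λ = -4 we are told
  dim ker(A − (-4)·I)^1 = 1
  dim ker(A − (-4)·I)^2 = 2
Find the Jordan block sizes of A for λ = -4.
Block sizes for λ = -4: [2]

From the dimensions of kernels of powers, the number of Jordan blocks of size at least j is d_j − d_{j−1} where d_j = dim ker(N^j) (with d_0 = 0). Computing the differences gives [1, 1].
The number of blocks of size exactly k is (#blocks of size ≥ k) − (#blocks of size ≥ k + 1), so the partition is: 1 block(s) of size 2.
In nonincreasing order the block sizes are [2].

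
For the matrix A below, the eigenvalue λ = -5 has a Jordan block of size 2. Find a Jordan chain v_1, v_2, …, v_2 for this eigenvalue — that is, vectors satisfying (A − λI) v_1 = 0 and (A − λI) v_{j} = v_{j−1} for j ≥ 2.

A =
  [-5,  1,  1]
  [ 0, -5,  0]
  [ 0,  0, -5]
A Jordan chain for λ = -5 of length 2:
v_1 = (1, 0, 0)ᵀ
v_2 = (0, 1, 0)ᵀ

Let N = A − (-5)·I. We want v_2 with N^2 v_2 = 0 but N^1 v_2 ≠ 0; then v_{j-1} := N · v_j for j = 2, …, 2.

Pick v_2 = (0, 1, 0)ᵀ.
Then v_1 = N · v_2 = (1, 0, 0)ᵀ.

Sanity check: (A − (-5)·I) v_1 = (0, 0, 0)ᵀ = 0. ✓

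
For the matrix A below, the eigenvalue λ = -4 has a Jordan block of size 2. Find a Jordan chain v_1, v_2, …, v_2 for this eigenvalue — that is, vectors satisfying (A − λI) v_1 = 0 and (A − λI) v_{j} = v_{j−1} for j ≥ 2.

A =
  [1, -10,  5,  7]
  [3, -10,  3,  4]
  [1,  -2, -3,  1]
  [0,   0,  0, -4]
A Jordan chain for λ = -4 of length 2:
v_1 = (5, 3, 1, 0)ᵀ
v_2 = (1, 0, 0, 0)ᵀ

Let N = A − (-4)·I. We want v_2 with N^2 v_2 = 0 but N^1 v_2 ≠ 0; then v_{j-1} := N · v_j for j = 2, …, 2.

Pick v_2 = (1, 0, 0, 0)ᵀ.
Then v_1 = N · v_2 = (5, 3, 1, 0)ᵀ.

Sanity check: (A − (-4)·I) v_1 = (0, 0, 0, 0)ᵀ = 0. ✓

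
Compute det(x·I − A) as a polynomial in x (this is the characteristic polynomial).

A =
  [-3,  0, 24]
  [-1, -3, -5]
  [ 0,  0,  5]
x^3 + x^2 - 21*x - 45

Expanding det(x·I − A) (e.g. by cofactor expansion or by noting that A is similar to its Jordan form J, which has the same characteristic polynomial as A) gives
  χ_A(x) = x^3 + x^2 - 21*x - 45
which factors as (x - 5)*(x + 3)^2. The eigenvalues (with algebraic multiplicities) are λ = -3 with multiplicity 2, λ = 5 with multiplicity 1.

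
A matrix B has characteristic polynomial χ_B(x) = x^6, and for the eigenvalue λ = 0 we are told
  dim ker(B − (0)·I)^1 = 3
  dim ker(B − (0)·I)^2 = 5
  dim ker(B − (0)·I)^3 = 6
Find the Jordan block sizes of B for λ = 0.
Block sizes for λ = 0: [3, 2, 1]

From the dimensions of kernels of powers, the number of Jordan blocks of size at least j is d_j − d_{j−1} where d_j = dim ker(N^j) (with d_0 = 0). Computing the differences gives [3, 2, 1].
The number of blocks of size exactly k is (#blocks of size ≥ k) − (#blocks of size ≥ k + 1), so the partition is: 1 block(s) of size 1, 1 block(s) of size 2, 1 block(s) of size 3.
In nonincreasing order the block sizes are [3, 2, 1].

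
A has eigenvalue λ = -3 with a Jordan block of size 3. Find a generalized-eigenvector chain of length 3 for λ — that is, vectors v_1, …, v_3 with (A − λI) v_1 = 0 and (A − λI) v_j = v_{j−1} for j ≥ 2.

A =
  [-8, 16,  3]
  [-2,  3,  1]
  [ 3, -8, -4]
A Jordan chain for λ = -3 of length 3:
v_1 = (2, 1, -2)ᵀ
v_2 = (-5, -2, 3)ᵀ
v_3 = (1, 0, 0)ᵀ

Let N = A − (-3)·I. We want v_3 with N^3 v_3 = 0 but N^2 v_3 ≠ 0; then v_{j-1} := N · v_j for j = 3, …, 2.

Pick v_3 = (1, 0, 0)ᵀ.
Then v_2 = N · v_3 = (-5, -2, 3)ᵀ.
Then v_1 = N · v_2 = (2, 1, -2)ᵀ.

Sanity check: (A − (-3)·I) v_1 = (0, 0, 0)ᵀ = 0. ✓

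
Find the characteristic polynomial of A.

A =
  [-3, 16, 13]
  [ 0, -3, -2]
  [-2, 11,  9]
x^3 - 3*x^2 + 3*x - 1

Expanding det(x·I − A) (e.g. by cofactor expansion or by noting that A is similar to its Jordan form J, which has the same characteristic polynomial as A) gives
  χ_A(x) = x^3 - 3*x^2 + 3*x - 1
which factors as (x - 1)^3. The eigenvalues (with algebraic multiplicities) are λ = 1 with multiplicity 3.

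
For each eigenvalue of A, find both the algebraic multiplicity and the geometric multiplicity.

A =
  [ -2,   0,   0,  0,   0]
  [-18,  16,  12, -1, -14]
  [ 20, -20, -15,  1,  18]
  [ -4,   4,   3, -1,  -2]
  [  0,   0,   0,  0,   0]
λ = -2: alg = 1, geom = 1; λ = 0: alg = 4, geom = 2

Step 1 — factor the characteristic polynomial to read off the algebraic multiplicities:
  χ_A(x) = x^4*(x + 2)

Step 2 — compute geometric multiplicities via the rank-nullity identity g(λ) = n − rank(A − λI):
  rank(A − (-2)·I) = 4, so dim ker(A − (-2)·I) = n − 4 = 1
  rank(A − (0)·I) = 3, so dim ker(A − (0)·I) = n − 3 = 2

Summary:
  λ = -2: algebraic multiplicity = 1, geometric multiplicity = 1
  λ = 0: algebraic multiplicity = 4, geometric multiplicity = 2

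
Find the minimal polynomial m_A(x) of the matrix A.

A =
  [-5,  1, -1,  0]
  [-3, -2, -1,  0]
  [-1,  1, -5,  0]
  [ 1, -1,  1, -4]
x^3 + 12*x^2 + 48*x + 64

The characteristic polynomial is χ_A(x) = (x + 4)^4, so the eigenvalues are known. The minimal polynomial is
  m_A(x) = Π_λ (x − λ)^{k_λ}
where k_λ is the size of the *largest* Jordan block for λ (equivalently, the smallest k with (A − λI)^k v = 0 for every generalised eigenvector v of λ).

  λ = -4: largest Jordan block has size 3, contributing (x + 4)^3

So m_A(x) = (x + 4)^3 = x^3 + 12*x^2 + 48*x + 64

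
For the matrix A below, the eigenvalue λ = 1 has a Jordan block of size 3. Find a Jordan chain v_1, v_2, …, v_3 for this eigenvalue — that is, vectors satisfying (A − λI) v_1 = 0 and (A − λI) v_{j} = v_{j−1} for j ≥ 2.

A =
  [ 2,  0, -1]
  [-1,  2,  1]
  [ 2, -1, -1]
A Jordan chain for λ = 1 of length 3:
v_1 = (-1, 0, -1)ᵀ
v_2 = (1, -1, 2)ᵀ
v_3 = (1, 0, 0)ᵀ

Let N = A − (1)·I. We want v_3 with N^3 v_3 = 0 but N^2 v_3 ≠ 0; then v_{j-1} := N · v_j for j = 3, …, 2.

Pick v_3 = (1, 0, 0)ᵀ.
Then v_2 = N · v_3 = (1, -1, 2)ᵀ.
Then v_1 = N · v_2 = (-1, 0, -1)ᵀ.

Sanity check: (A − (1)·I) v_1 = (0, 0, 0)ᵀ = 0. ✓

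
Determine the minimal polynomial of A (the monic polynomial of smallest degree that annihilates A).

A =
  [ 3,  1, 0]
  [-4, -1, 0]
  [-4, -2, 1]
x^2 - 2*x + 1

The characteristic polynomial is χ_A(x) = (x - 1)^3, so the eigenvalues are known. The minimal polynomial is
  m_A(x) = Π_λ (x − λ)^{k_λ}
where k_λ is the size of the *largest* Jordan block for λ (equivalently, the smallest k with (A − λI)^k v = 0 for every generalised eigenvector v of λ).

  λ = 1: largest Jordan block has size 2, contributing (x − 1)^2

So m_A(x) = (x - 1)^2 = x^2 - 2*x + 1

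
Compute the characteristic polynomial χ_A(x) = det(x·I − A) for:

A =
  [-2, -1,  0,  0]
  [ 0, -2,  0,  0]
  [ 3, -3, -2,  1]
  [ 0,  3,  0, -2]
x^4 + 8*x^3 + 24*x^2 + 32*x + 16

Expanding det(x·I − A) (e.g. by cofactor expansion or by noting that A is similar to its Jordan form J, which has the same characteristic polynomial as A) gives
  χ_A(x) = x^4 + 8*x^3 + 24*x^2 + 32*x + 16
which factors as (x + 2)^4. The eigenvalues (with algebraic multiplicities) are λ = -2 with multiplicity 4.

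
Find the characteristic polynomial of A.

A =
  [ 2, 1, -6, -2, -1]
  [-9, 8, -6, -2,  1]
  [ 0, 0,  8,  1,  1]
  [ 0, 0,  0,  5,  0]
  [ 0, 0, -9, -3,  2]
x^5 - 25*x^4 + 250*x^3 - 1250*x^2 + 3125*x - 3125

Expanding det(x·I − A) (e.g. by cofactor expansion or by noting that A is similar to its Jordan form J, which has the same characteristic polynomial as A) gives
  χ_A(x) = x^5 - 25*x^4 + 250*x^3 - 1250*x^2 + 3125*x - 3125
which factors as (x - 5)^5. The eigenvalues (with algebraic multiplicities) are λ = 5 with multiplicity 5.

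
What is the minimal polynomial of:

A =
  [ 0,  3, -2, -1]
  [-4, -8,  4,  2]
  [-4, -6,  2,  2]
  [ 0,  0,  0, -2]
x^2 + 4*x + 4

The characteristic polynomial is χ_A(x) = (x + 2)^4, so the eigenvalues are known. The minimal polynomial is
  m_A(x) = Π_λ (x − λ)^{k_λ}
where k_λ is the size of the *largest* Jordan block for λ (equivalently, the smallest k with (A − λI)^k v = 0 for every generalised eigenvector v of λ).

  λ = -2: largest Jordan block has size 2, contributing (x + 2)^2

So m_A(x) = (x + 2)^2 = x^2 + 4*x + 4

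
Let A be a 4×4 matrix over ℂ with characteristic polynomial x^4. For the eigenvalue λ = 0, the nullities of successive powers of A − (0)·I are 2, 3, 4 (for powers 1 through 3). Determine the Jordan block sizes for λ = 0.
Block sizes for λ = 0: [3, 1]

From the dimensions of kernels of powers, the number of Jordan blocks of size at least j is d_j − d_{j−1} where d_j = dim ker(N^j) (with d_0 = 0). Computing the differences gives [2, 1, 1].
The number of blocks of size exactly k is (#blocks of size ≥ k) − (#blocks of size ≥ k + 1), so the partition is: 1 block(s) of size 1, 1 block(s) of size 3.
In nonincreasing order the block sizes are [3, 1].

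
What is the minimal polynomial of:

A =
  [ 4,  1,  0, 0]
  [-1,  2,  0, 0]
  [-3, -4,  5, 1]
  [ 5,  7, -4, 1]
x^2 - 6*x + 9

The characteristic polynomial is χ_A(x) = (x - 3)^4, so the eigenvalues are known. The minimal polynomial is
  m_A(x) = Π_λ (x − λ)^{k_λ}
where k_λ is the size of the *largest* Jordan block for λ (equivalently, the smallest k with (A − λI)^k v = 0 for every generalised eigenvector v of λ).

  λ = 3: largest Jordan block has size 2, contributing (x − 3)^2

So m_A(x) = (x - 3)^2 = x^2 - 6*x + 9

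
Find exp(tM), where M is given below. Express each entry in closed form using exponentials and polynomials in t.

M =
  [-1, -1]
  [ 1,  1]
e^{tM} =
  [1 - t, -t]
  [t, t + 1]

Strategy: write M = P · J · P⁻¹ where J is a Jordan canonical form, so e^{tM} = P · e^{tJ} · P⁻¹, and e^{tJ} can be computed block-by-block.

M has Jordan form
J =
  [0, 1]
  [0, 0]
(up to reordering of blocks).

Per-block formulas:
  For a 2×2 Jordan block J_2(0): exp(t · J_2(0)) = e^(0t)·(I + t·N), where N is the 2×2 nilpotent shift.

After assembling e^{tJ} and conjugating by P, we get:

e^{tM} =
  [1 - t, -t]
  [t, t + 1]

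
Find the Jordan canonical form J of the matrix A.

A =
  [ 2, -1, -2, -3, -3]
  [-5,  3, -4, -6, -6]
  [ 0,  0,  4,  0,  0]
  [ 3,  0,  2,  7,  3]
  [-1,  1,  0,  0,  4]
J_3(4) ⊕ J_1(4) ⊕ J_1(4)

The characteristic polynomial is
  det(x·I − A) = x^5 - 20*x^4 + 160*x^3 - 640*x^2 + 1280*x - 1024 = (x - 4)^5

Eigenvalues and multiplicities (the geometric multiplicity of λ is n − rank(A − λI), which equals the number of Jordan blocks for λ):
  λ = 4: algebraic multiplicity = 5, geometric multiplicity = 3

Determining the block sizes for each eigenvalue:
  λ = 4: with am = 5 and gm = 3, the partition is not yet determined (e.g. several partitions of 5 into 3 parts exist). Let N = A − (4)·I. Computing rank(N^1) = 2, rank(N^2) = 1, rank(N^3) = 0; the number of blocks of size ≥ j is rank(N^{j−1}) − rank(N^j), giving [3, 1, 1]. So we have 1 block(s) of size 3, 2 block(s) of size 1 → block sizes [3, 1, 1]

Assembling the blocks gives a Jordan form
J =
  [4, 1, 0, 0, 0]
  [0, 4, 1, 0, 0]
  [0, 0, 4, 0, 0]
  [0, 0, 0, 4, 0]
  [0, 0, 0, 0, 4]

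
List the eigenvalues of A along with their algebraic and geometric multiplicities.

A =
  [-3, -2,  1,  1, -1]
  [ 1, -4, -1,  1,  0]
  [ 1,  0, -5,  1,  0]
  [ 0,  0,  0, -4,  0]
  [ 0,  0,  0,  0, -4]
λ = -4: alg = 5, geom = 3

Step 1 — factor the characteristic polynomial to read off the algebraic multiplicities:
  χ_A(x) = (x + 4)^5

Step 2 — compute geometric multiplicities via the rank-nullity identity g(λ) = n − rank(A − λI):
  rank(A − (-4)·I) = 2, so dim ker(A − (-4)·I) = n − 2 = 3

Summary:
  λ = -4: algebraic multiplicity = 5, geometric multiplicity = 3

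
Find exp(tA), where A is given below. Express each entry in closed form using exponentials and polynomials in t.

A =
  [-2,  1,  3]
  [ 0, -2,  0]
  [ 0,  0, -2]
e^{tA} =
  [exp(-2*t), t*exp(-2*t), 3*t*exp(-2*t)]
  [0, exp(-2*t), 0]
  [0, 0, exp(-2*t)]

Strategy: write A = P · J · P⁻¹ where J is a Jordan canonical form, so e^{tA} = P · e^{tJ} · P⁻¹, and e^{tJ} can be computed block-by-block.

A has Jordan form
J =
  [-2,  1,  0]
  [ 0, -2,  0]
  [ 0,  0, -2]
(up to reordering of blocks).

Per-block formulas:
  For a 1×1 block at λ = -2: exp(t · [-2]) = [e^(-2t)].
  For a 2×2 Jordan block J_2(-2): exp(t · J_2(-2)) = e^(-2t)·(I + t·N), where N is the 2×2 nilpotent shift.

After assembling e^{tJ} and conjugating by P, we get:

e^{tA} =
  [exp(-2*t), t*exp(-2*t), 3*t*exp(-2*t)]
  [0, exp(-2*t), 0]
  [0, 0, exp(-2*t)]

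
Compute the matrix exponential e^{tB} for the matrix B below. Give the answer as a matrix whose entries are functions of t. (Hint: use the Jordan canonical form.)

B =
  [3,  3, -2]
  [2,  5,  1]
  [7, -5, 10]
e^{tB} =
  [t^2*exp(6*t)/2 - 3*t*exp(6*t) + exp(6*t), -t^2*exp(6*t) + 3*t*exp(6*t), t^2*exp(6*t)/2 - 2*t*exp(6*t)]
  [-t^2*exp(6*t)/2 + 2*t*exp(6*t), t^2*exp(6*t) - t*exp(6*t) + exp(6*t), -t^2*exp(6*t)/2 + t*exp(6*t)]
  [-3*t^2*exp(6*t)/2 + 7*t*exp(6*t), 3*t^2*exp(6*t) - 5*t*exp(6*t), -3*t^2*exp(6*t)/2 + 4*t*exp(6*t) + exp(6*t)]

Strategy: write B = P · J · P⁻¹ where J is a Jordan canonical form, so e^{tB} = P · e^{tJ} · P⁻¹, and e^{tJ} can be computed block-by-block.

B has Jordan form
J =
  [6, 1, 0]
  [0, 6, 1]
  [0, 0, 6]
(up to reordering of blocks).

Per-block formulas:
  For a 3×3 Jordan block J_3(6): exp(t · J_3(6)) = e^(6t)·(I + t·N + (t^2/2)·N^2), where N is the 3×3 nilpotent shift.

After assembling e^{tJ} and conjugating by P, we get:

e^{tB} =
  [t^2*exp(6*t)/2 - 3*t*exp(6*t) + exp(6*t), -t^2*exp(6*t) + 3*t*exp(6*t), t^2*exp(6*t)/2 - 2*t*exp(6*t)]
  [-t^2*exp(6*t)/2 + 2*t*exp(6*t), t^2*exp(6*t) - t*exp(6*t) + exp(6*t), -t^2*exp(6*t)/2 + t*exp(6*t)]
  [-3*t^2*exp(6*t)/2 + 7*t*exp(6*t), 3*t^2*exp(6*t) - 5*t*exp(6*t), -3*t^2*exp(6*t)/2 + 4*t*exp(6*t) + exp(6*t)]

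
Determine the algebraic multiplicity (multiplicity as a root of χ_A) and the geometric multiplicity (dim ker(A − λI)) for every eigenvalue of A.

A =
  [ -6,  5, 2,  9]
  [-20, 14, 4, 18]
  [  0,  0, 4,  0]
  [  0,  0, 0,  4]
λ = 4: alg = 4, geom = 3

Step 1 — factor the characteristic polynomial to read off the algebraic multiplicities:
  χ_A(x) = (x - 4)^4

Step 2 — compute geometric multiplicities via the rank-nullity identity g(λ) = n − rank(A − λI):
  rank(A − (4)·I) = 1, so dim ker(A − (4)·I) = n − 1 = 3

Summary:
  λ = 4: algebraic multiplicity = 4, geometric multiplicity = 3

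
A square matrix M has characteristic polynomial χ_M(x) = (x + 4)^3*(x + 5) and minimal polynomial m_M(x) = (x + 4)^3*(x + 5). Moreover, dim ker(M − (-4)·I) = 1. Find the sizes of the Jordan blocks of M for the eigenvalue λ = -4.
Block sizes for λ = -4: [3]

Step 1 — from the characteristic polynomial, algebraic multiplicity of λ = -4 is 3. From dim ker(M − (-4)·I) = 1, there are exactly 1 Jordan blocks for λ = -4.
Step 2 — from the minimal polynomial, the factor (x + 4)^3 tells us the largest block for λ = -4 has size 3.
Step 3 — with total size 3, 1 blocks, and largest block 3, the block sizes (in nonincreasing order) are [3].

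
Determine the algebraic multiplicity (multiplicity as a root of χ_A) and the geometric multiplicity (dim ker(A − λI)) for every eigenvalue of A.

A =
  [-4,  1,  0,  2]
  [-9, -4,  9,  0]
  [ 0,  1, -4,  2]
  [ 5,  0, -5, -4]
λ = -4: alg = 4, geom = 2

Step 1 — factor the characteristic polynomial to read off the algebraic multiplicities:
  χ_A(x) = (x + 4)^4

Step 2 — compute geometric multiplicities via the rank-nullity identity g(λ) = n − rank(A − λI):
  rank(A − (-4)·I) = 2, so dim ker(A − (-4)·I) = n − 2 = 2

Summary:
  λ = -4: algebraic multiplicity = 4, geometric multiplicity = 2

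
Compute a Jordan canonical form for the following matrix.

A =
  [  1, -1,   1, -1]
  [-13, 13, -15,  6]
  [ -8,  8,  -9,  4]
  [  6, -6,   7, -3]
J_2(0) ⊕ J_2(1)

The characteristic polynomial is
  det(x·I − A) = x^4 - 2*x^3 + x^2 = x^2*(x - 1)^2

Eigenvalues and multiplicities (the geometric multiplicity of λ is n − rank(A − λI), which equals the number of Jordan blocks for λ):
  λ = 0: algebraic multiplicity = 2, geometric multiplicity = 1
  λ = 1: algebraic multiplicity = 2, geometric multiplicity = 1

Determining the block sizes for each eigenvalue:
  λ = 0: one block (gm = 1), so the single block has size am = 2 → block sizes [2]
  λ = 1: one block (gm = 1), so the single block has size am = 2 → block sizes [2]

Assembling the blocks gives a Jordan form
J =
  [0, 1, 0, 0]
  [0, 0, 0, 0]
  [0, 0, 1, 1]
  [0, 0, 0, 1]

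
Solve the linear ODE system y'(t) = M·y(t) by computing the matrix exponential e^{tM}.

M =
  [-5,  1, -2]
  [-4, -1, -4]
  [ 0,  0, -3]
e^{tM} =
  [-2*t*exp(-3*t) + exp(-3*t), t*exp(-3*t), -2*t*exp(-3*t)]
  [-4*t*exp(-3*t), 2*t*exp(-3*t) + exp(-3*t), -4*t*exp(-3*t)]
  [0, 0, exp(-3*t)]

Strategy: write M = P · J · P⁻¹ where J is a Jordan canonical form, so e^{tM} = P · e^{tJ} · P⁻¹, and e^{tJ} can be computed block-by-block.

M has Jordan form
J =
  [-3,  1,  0]
  [ 0, -3,  0]
  [ 0,  0, -3]
(up to reordering of blocks).

Per-block formulas:
  For a 1×1 block at λ = -3: exp(t · [-3]) = [e^(-3t)].
  For a 2×2 Jordan block J_2(-3): exp(t · J_2(-3)) = e^(-3t)·(I + t·N), where N is the 2×2 nilpotent shift.

After assembling e^{tJ} and conjugating by P, we get:

e^{tM} =
  [-2*t*exp(-3*t) + exp(-3*t), t*exp(-3*t), -2*t*exp(-3*t)]
  [-4*t*exp(-3*t), 2*t*exp(-3*t) + exp(-3*t), -4*t*exp(-3*t)]
  [0, 0, exp(-3*t)]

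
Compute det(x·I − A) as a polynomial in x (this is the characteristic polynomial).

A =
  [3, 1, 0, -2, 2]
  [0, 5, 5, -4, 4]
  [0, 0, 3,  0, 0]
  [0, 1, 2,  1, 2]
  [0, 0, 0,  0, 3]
x^5 - 15*x^4 + 90*x^3 - 270*x^2 + 405*x - 243

Expanding det(x·I − A) (e.g. by cofactor expansion or by noting that A is similar to its Jordan form J, which has the same characteristic polynomial as A) gives
  χ_A(x) = x^5 - 15*x^4 + 90*x^3 - 270*x^2 + 405*x - 243
which factors as (x - 3)^5. The eigenvalues (with algebraic multiplicities) are λ = 3 with multiplicity 5.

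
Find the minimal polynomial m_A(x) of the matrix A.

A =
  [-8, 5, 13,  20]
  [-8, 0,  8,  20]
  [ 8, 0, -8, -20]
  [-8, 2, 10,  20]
x^3 - 4*x^2

The characteristic polynomial is χ_A(x) = x^3*(x - 4), so the eigenvalues are known. The minimal polynomial is
  m_A(x) = Π_λ (x − λ)^{k_λ}
where k_λ is the size of the *largest* Jordan block for λ (equivalently, the smallest k with (A − λI)^k v = 0 for every generalised eigenvector v of λ).

  λ = 0: largest Jordan block has size 2, contributing (x − 0)^2
  λ = 4: largest Jordan block has size 1, contributing (x − 4)

So m_A(x) = x^2*(x - 4) = x^3 - 4*x^2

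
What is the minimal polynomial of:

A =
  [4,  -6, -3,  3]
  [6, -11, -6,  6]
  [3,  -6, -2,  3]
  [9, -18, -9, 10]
x^2 + x - 2

The characteristic polynomial is χ_A(x) = (x - 1)^3*(x + 2), so the eigenvalues are known. The minimal polynomial is
  m_A(x) = Π_λ (x − λ)^{k_λ}
where k_λ is the size of the *largest* Jordan block for λ (equivalently, the smallest k with (A − λI)^k v = 0 for every generalised eigenvector v of λ).

  λ = -2: largest Jordan block has size 1, contributing (x + 2)
  λ = 1: largest Jordan block has size 1, contributing (x − 1)

So m_A(x) = (x - 1)*(x + 2) = x^2 + x - 2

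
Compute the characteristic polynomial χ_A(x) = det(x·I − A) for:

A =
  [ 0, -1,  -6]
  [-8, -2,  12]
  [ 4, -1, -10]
x^3 + 12*x^2 + 48*x + 64

Expanding det(x·I − A) (e.g. by cofactor expansion or by noting that A is similar to its Jordan form J, which has the same characteristic polynomial as A) gives
  χ_A(x) = x^3 + 12*x^2 + 48*x + 64
which factors as (x + 4)^3. The eigenvalues (with algebraic multiplicities) are λ = -4 with multiplicity 3.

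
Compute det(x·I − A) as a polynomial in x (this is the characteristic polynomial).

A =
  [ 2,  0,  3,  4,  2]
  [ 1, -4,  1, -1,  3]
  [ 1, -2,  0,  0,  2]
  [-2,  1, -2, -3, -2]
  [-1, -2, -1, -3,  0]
x^5 + 5*x^4 + 10*x^3 + 10*x^2 + 5*x + 1

Expanding det(x·I − A) (e.g. by cofactor expansion or by noting that A is similar to its Jordan form J, which has the same characteristic polynomial as A) gives
  χ_A(x) = x^5 + 5*x^4 + 10*x^3 + 10*x^2 + 5*x + 1
which factors as (x + 1)^5. The eigenvalues (with algebraic multiplicities) are λ = -1 with multiplicity 5.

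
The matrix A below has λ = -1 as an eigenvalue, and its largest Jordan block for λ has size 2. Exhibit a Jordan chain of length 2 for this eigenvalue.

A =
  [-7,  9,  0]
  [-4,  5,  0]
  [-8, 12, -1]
A Jordan chain for λ = -1 of length 2:
v_1 = (-6, -4, -8)ᵀ
v_2 = (1, 0, 0)ᵀ

Let N = A − (-1)·I. We want v_2 with N^2 v_2 = 0 but N^1 v_2 ≠ 0; then v_{j-1} := N · v_j for j = 2, …, 2.

Pick v_2 = (1, 0, 0)ᵀ.
Then v_1 = N · v_2 = (-6, -4, -8)ᵀ.

Sanity check: (A − (-1)·I) v_1 = (0, 0, 0)ᵀ = 0. ✓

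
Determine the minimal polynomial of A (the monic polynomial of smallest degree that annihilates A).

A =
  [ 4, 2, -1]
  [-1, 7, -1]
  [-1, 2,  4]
x^2 - 10*x + 25

The characteristic polynomial is χ_A(x) = (x - 5)^3, so the eigenvalues are known. The minimal polynomial is
  m_A(x) = Π_λ (x − λ)^{k_λ}
where k_λ is the size of the *largest* Jordan block for λ (equivalently, the smallest k with (A − λI)^k v = 0 for every generalised eigenvector v of λ).

  λ = 5: largest Jordan block has size 2, contributing (x − 5)^2

So m_A(x) = (x - 5)^2 = x^2 - 10*x + 25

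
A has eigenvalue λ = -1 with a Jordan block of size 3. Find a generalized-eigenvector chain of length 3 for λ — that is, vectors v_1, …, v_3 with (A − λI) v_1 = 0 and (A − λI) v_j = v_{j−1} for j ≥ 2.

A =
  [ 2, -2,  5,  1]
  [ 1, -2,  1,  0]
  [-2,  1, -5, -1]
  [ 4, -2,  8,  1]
A Jordan chain for λ = -1 of length 3:
v_1 = (1, 0, -1, 2)ᵀ
v_2 = (3, 1, -2, 4)ᵀ
v_3 = (1, 0, 0, 0)ᵀ

Let N = A − (-1)·I. We want v_3 with N^3 v_3 = 0 but N^2 v_3 ≠ 0; then v_{j-1} := N · v_j for j = 3, …, 2.

Pick v_3 = (1, 0, 0, 0)ᵀ.
Then v_2 = N · v_3 = (3, 1, -2, 4)ᵀ.
Then v_1 = N · v_2 = (1, 0, -1, 2)ᵀ.

Sanity check: (A − (-1)·I) v_1 = (0, 0, 0, 0)ᵀ = 0. ✓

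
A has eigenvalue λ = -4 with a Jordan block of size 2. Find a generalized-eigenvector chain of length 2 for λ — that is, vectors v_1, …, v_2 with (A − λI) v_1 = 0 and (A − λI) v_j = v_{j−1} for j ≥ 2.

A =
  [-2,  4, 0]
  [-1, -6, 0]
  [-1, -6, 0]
A Jordan chain for λ = -4 of length 2:
v_1 = (2, -1, -1)ᵀ
v_2 = (1, 0, 0)ᵀ

Let N = A − (-4)·I. We want v_2 with N^2 v_2 = 0 but N^1 v_2 ≠ 0; then v_{j-1} := N · v_j for j = 2, …, 2.

Pick v_2 = (1, 0, 0)ᵀ.
Then v_1 = N · v_2 = (2, -1, -1)ᵀ.

Sanity check: (A − (-4)·I) v_1 = (0, 0, 0)ᵀ = 0. ✓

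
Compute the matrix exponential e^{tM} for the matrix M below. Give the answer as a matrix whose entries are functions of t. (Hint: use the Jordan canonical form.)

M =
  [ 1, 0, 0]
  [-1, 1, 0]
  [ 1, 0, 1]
e^{tM} =
  [exp(t), 0, 0]
  [-t*exp(t), exp(t), 0]
  [t*exp(t), 0, exp(t)]

Strategy: write M = P · J · P⁻¹ where J is a Jordan canonical form, so e^{tM} = P · e^{tJ} · P⁻¹, and e^{tJ} can be computed block-by-block.

M has Jordan form
J =
  [1, 1, 0]
  [0, 1, 0]
  [0, 0, 1]
(up to reordering of blocks).

Per-block formulas:
  For a 1×1 block at λ = 1: exp(t · [1]) = [e^(1t)].
  For a 2×2 Jordan block J_2(1): exp(t · J_2(1)) = e^(1t)·(I + t·N), where N is the 2×2 nilpotent shift.

After assembling e^{tJ} and conjugating by P, we get:

e^{tM} =
  [exp(t), 0, 0]
  [-t*exp(t), exp(t), 0]
  [t*exp(t), 0, exp(t)]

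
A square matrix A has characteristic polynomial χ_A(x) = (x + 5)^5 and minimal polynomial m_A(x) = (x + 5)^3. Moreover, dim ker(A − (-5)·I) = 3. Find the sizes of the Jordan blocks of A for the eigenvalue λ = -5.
Block sizes for λ = -5: [3, 1, 1]

Step 1 — from the characteristic polynomial, algebraic multiplicity of λ = -5 is 5. From dim ker(A − (-5)·I) = 3, there are exactly 3 Jordan blocks for λ = -5.
Step 2 — from the minimal polynomial, the factor (x + 5)^3 tells us the largest block for λ = -5 has size 3.
Step 3 — with total size 5, 3 blocks, and largest block 3, the block sizes (in nonincreasing order) are [3, 1, 1].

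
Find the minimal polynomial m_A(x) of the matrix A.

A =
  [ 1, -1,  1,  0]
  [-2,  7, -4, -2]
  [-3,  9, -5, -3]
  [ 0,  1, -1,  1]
x^3 - 3*x^2 + 3*x - 1

The characteristic polynomial is χ_A(x) = (x - 1)^4, so the eigenvalues are known. The minimal polynomial is
  m_A(x) = Π_λ (x − λ)^{k_λ}
where k_λ is the size of the *largest* Jordan block for λ (equivalently, the smallest k with (A − λI)^k v = 0 for every generalised eigenvector v of λ).

  λ = 1: largest Jordan block has size 3, contributing (x − 1)^3

So m_A(x) = (x - 1)^3 = x^3 - 3*x^2 + 3*x - 1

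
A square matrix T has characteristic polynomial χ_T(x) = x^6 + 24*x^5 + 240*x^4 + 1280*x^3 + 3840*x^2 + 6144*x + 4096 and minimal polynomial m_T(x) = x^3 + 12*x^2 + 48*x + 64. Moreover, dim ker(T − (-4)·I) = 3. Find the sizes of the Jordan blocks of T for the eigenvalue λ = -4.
Block sizes for λ = -4: [3, 2, 1]

Step 1 — from the characteristic polynomial, algebraic multiplicity of λ = -4 is 6. From dim ker(T − (-4)·I) = 3, there are exactly 3 Jordan blocks for λ = -4.
Step 2 — from the minimal polynomial, the factor (x + 4)^3 tells us the largest block for λ = -4 has size 3.
Step 3 — with total size 6, 3 blocks, and largest block 3, the block sizes (in nonincreasing order) are [3, 2, 1].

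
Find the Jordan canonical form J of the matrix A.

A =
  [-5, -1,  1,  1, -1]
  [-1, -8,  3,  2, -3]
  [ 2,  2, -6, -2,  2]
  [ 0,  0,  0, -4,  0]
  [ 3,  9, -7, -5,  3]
J_3(-4) ⊕ J_1(-4) ⊕ J_1(-4)

The characteristic polynomial is
  det(x·I − A) = x^5 + 20*x^4 + 160*x^3 + 640*x^2 + 1280*x + 1024 = (x + 4)^5

Eigenvalues and multiplicities (the geometric multiplicity of λ is n − rank(A − λI), which equals the number of Jordan blocks for λ):
  λ = -4: algebraic multiplicity = 5, geometric multiplicity = 3

Determining the block sizes for each eigenvalue:
  λ = -4: with am = 5 and gm = 3, the partition is not yet determined (e.g. several partitions of 5 into 3 parts exist). Let N = A − (-4)·I. Computing rank(N^1) = 2, rank(N^2) = 1, rank(N^3) = 0; the number of blocks of size ≥ j is rank(N^{j−1}) − rank(N^j), giving [3, 1, 1]. So we have 1 block(s) of size 3, 2 block(s) of size 1 → block sizes [3, 1, 1]

Assembling the blocks gives a Jordan form
J =
  [-4,  1,  0,  0,  0]
  [ 0, -4,  1,  0,  0]
  [ 0,  0, -4,  0,  0]
  [ 0,  0,  0, -4,  0]
  [ 0,  0,  0,  0, -4]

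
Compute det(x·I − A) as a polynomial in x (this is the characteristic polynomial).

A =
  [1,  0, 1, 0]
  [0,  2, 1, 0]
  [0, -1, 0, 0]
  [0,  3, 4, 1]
x^4 - 4*x^3 + 6*x^2 - 4*x + 1

Expanding det(x·I − A) (e.g. by cofactor expansion or by noting that A is similar to its Jordan form J, which has the same characteristic polynomial as A) gives
  χ_A(x) = x^4 - 4*x^3 + 6*x^2 - 4*x + 1
which factors as (x - 1)^4. The eigenvalues (with algebraic multiplicities) are λ = 1 with multiplicity 4.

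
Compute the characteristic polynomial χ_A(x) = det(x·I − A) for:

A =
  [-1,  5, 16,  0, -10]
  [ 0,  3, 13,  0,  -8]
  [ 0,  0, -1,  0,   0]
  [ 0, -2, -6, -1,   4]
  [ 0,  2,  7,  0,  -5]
x^5 + 5*x^4 + 10*x^3 + 10*x^2 + 5*x + 1

Expanding det(x·I − A) (e.g. by cofactor expansion or by noting that A is similar to its Jordan form J, which has the same characteristic polynomial as A) gives
  χ_A(x) = x^5 + 5*x^4 + 10*x^3 + 10*x^2 + 5*x + 1
which factors as (x + 1)^5. The eigenvalues (with algebraic multiplicities) are λ = -1 with multiplicity 5.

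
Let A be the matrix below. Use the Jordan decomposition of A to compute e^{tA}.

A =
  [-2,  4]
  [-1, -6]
e^{tA} =
  [2*t*exp(-4*t) + exp(-4*t), 4*t*exp(-4*t)]
  [-t*exp(-4*t), -2*t*exp(-4*t) + exp(-4*t)]

Strategy: write A = P · J · P⁻¹ where J is a Jordan canonical form, so e^{tA} = P · e^{tJ} · P⁻¹, and e^{tJ} can be computed block-by-block.

A has Jordan form
J =
  [-4,  1]
  [ 0, -4]
(up to reordering of blocks).

Per-block formulas:
  For a 2×2 Jordan block J_2(-4): exp(t · J_2(-4)) = e^(-4t)·(I + t·N), where N is the 2×2 nilpotent shift.

After assembling e^{tJ} and conjugating by P, we get:

e^{tA} =
  [2*t*exp(-4*t) + exp(-4*t), 4*t*exp(-4*t)]
  [-t*exp(-4*t), -2*t*exp(-4*t) + exp(-4*t)]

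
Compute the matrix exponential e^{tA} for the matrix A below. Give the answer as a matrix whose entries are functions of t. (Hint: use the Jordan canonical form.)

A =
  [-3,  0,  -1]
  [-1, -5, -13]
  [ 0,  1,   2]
e^{tA} =
  [t^2*exp(-2*t)/2 - t*exp(-2*t) + exp(-2*t), -t^2*exp(-2*t)/2, -3*t^2*exp(-2*t)/2 - t*exp(-2*t)]
  [2*t^2*exp(-2*t) - t*exp(-2*t), -2*t^2*exp(-2*t) - 3*t*exp(-2*t) + exp(-2*t), -6*t^2*exp(-2*t) - 13*t*exp(-2*t)]
  [-t^2*exp(-2*t)/2, t^2*exp(-2*t)/2 + t*exp(-2*t), 3*t^2*exp(-2*t)/2 + 4*t*exp(-2*t) + exp(-2*t)]

Strategy: write A = P · J · P⁻¹ where J is a Jordan canonical form, so e^{tA} = P · e^{tJ} · P⁻¹, and e^{tJ} can be computed block-by-block.

A has Jordan form
J =
  [-2,  1,  0]
  [ 0, -2,  1]
  [ 0,  0, -2]
(up to reordering of blocks).

Per-block formulas:
  For a 3×3 Jordan block J_3(-2): exp(t · J_3(-2)) = e^(-2t)·(I + t·N + (t^2/2)·N^2), where N is the 3×3 nilpotent shift.

After assembling e^{tJ} and conjugating by P, we get:

e^{tA} =
  [t^2*exp(-2*t)/2 - t*exp(-2*t) + exp(-2*t), -t^2*exp(-2*t)/2, -3*t^2*exp(-2*t)/2 - t*exp(-2*t)]
  [2*t^2*exp(-2*t) - t*exp(-2*t), -2*t^2*exp(-2*t) - 3*t*exp(-2*t) + exp(-2*t), -6*t^2*exp(-2*t) - 13*t*exp(-2*t)]
  [-t^2*exp(-2*t)/2, t^2*exp(-2*t)/2 + t*exp(-2*t), 3*t^2*exp(-2*t)/2 + 4*t*exp(-2*t) + exp(-2*t)]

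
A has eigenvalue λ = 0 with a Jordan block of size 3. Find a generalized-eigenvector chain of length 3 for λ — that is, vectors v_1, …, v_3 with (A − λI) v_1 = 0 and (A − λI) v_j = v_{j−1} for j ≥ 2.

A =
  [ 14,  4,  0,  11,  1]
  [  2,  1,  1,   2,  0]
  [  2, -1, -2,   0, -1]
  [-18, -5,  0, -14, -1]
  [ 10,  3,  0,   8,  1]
A Jordan chain for λ = 0 of length 3:
v_1 = (16, -4, 12, -20, 12)ᵀ
v_2 = (14, 2, 2, -18, 10)ᵀ
v_3 = (1, 0, 0, 0, 0)ᵀ

Let N = A − (0)·I. We want v_3 with N^3 v_3 = 0 but N^2 v_3 ≠ 0; then v_{j-1} := N · v_j for j = 3, …, 2.

Pick v_3 = (1, 0, 0, 0, 0)ᵀ.
Then v_2 = N · v_3 = (14, 2, 2, -18, 10)ᵀ.
Then v_1 = N · v_2 = (16, -4, 12, -20, 12)ᵀ.

Sanity check: (A − (0)·I) v_1 = (0, 0, 0, 0, 0)ᵀ = 0. ✓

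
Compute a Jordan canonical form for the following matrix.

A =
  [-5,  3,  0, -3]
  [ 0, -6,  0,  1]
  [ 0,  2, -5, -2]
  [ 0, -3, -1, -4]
J_3(-5) ⊕ J_1(-5)

The characteristic polynomial is
  det(x·I − A) = x^4 + 20*x^3 + 150*x^2 + 500*x + 625 = (x + 5)^4

Eigenvalues and multiplicities (the geometric multiplicity of λ is n − rank(A − λI), which equals the number of Jordan blocks for λ):
  λ = -5: algebraic multiplicity = 4, geometric multiplicity = 2

Determining the block sizes for each eigenvalue:
  λ = -5: with am = 4 and gm = 2, the partition is not yet determined (e.g. several partitions of 4 into 2 parts exist). Let N = A − (-5)·I. Computing rank(N^1) = 2, rank(N^2) = 1, rank(N^3) = 0; the number of blocks of size ≥ j is rank(N^{j−1}) − rank(N^j), giving [2, 1, 1]. So we have 1 block(s) of size 3, 1 block(s) of size 1 → block sizes [3, 1]

Assembling the blocks gives a Jordan form
J =
  [-5,  1,  0,  0]
  [ 0, -5,  1,  0]
  [ 0,  0, -5,  0]
  [ 0,  0,  0, -5]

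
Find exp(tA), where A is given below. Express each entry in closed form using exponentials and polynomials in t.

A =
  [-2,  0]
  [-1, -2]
e^{tA} =
  [exp(-2*t), 0]
  [-t*exp(-2*t), exp(-2*t)]

Strategy: write A = P · J · P⁻¹ where J is a Jordan canonical form, so e^{tA} = P · e^{tJ} · P⁻¹, and e^{tJ} can be computed block-by-block.

A has Jordan form
J =
  [-2,  1]
  [ 0, -2]
(up to reordering of blocks).

Per-block formulas:
  For a 2×2 Jordan block J_2(-2): exp(t · J_2(-2)) = e^(-2t)·(I + t·N), where N is the 2×2 nilpotent shift.

After assembling e^{tJ} and conjugating by P, we get:

e^{tA} =
  [exp(-2*t), 0]
  [-t*exp(-2*t), exp(-2*t)]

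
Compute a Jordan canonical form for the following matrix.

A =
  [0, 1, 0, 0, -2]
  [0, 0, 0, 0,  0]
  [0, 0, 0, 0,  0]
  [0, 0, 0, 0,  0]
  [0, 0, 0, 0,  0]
J_2(0) ⊕ J_1(0) ⊕ J_1(0) ⊕ J_1(0)

The characteristic polynomial is
  det(x·I − A) = x^5

Eigenvalues and multiplicities (the geometric multiplicity of λ is n − rank(A − λI), which equals the number of Jordan blocks for λ):
  λ = 0: algebraic multiplicity = 5, geometric multiplicity = 4

Determining the block sizes for each eigenvalue:
  λ = 0: 4 blocks summing to 5 forces exactly one block of size 2 and the rest size 1 → block sizes [2, 1, 1, 1]

Assembling the blocks gives a Jordan form
J =
  [0, 1, 0, 0, 0]
  [0, 0, 0, 0, 0]
  [0, 0, 0, 0, 0]
  [0, 0, 0, 0, 0]
  [0, 0, 0, 0, 0]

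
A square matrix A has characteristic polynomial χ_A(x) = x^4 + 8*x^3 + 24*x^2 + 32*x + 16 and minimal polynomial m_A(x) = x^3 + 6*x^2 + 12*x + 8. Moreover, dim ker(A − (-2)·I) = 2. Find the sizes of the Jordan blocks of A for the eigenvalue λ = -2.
Block sizes for λ = -2: [3, 1]

Step 1 — from the characteristic polynomial, algebraic multiplicity of λ = -2 is 4. From dim ker(A − (-2)·I) = 2, there are exactly 2 Jordan blocks for λ = -2.
Step 2 — from the minimal polynomial, the factor (x + 2)^3 tells us the largest block for λ = -2 has size 3.
Step 3 — with total size 4, 2 blocks, and largest block 3, the block sizes (in nonincreasing order) are [3, 1].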